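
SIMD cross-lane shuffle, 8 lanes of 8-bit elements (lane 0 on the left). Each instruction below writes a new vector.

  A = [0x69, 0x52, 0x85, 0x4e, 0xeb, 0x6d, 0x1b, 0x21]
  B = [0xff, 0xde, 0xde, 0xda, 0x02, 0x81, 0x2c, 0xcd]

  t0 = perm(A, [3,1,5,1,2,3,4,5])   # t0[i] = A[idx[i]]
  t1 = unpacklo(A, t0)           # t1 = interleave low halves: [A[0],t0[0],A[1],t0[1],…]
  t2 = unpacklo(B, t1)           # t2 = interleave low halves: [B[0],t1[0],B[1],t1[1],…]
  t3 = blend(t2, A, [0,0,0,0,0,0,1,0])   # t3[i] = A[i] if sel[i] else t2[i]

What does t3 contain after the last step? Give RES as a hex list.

  t0: 4e 52 6d 52 85 4e eb 6d
  t1: 69 4e 52 52 85 6d 4e 52
  t2: ff 69 de 4e de 52 da 52
  t3: ff 69 de 4e de 52 1b 52

RES = [ 0xff  0x69  0xde  0x4e  0xde  0x52  0x1b  0x52 ]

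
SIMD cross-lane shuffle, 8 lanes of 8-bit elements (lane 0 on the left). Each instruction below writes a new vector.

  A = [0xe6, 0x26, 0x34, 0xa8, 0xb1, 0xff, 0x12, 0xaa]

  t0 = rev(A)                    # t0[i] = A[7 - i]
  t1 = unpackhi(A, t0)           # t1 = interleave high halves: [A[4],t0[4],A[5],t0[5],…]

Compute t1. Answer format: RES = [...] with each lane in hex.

RES = [0xb1, 0xa8, 0xff, 0x34, 0x12, 0x26, 0xaa, 0xe6]

→ t0 |aa|12|ff|b1|a8|34|26|e6|
→ t1 |b1|a8|ff|34|12|26|aa|e6|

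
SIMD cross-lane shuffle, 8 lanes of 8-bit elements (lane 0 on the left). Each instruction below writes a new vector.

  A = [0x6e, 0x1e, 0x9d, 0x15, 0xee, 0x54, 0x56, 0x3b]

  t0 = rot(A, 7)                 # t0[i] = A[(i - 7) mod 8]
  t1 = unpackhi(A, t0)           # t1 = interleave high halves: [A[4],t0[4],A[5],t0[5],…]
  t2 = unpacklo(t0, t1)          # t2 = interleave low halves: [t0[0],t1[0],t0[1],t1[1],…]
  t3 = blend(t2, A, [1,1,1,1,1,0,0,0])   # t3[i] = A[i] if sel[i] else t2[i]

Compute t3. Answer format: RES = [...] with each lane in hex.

t0 = [0x1e, 0x9d, 0x15, 0xee, 0x54, 0x56, 0x3b, 0x6e]
t1 = [0xee, 0x54, 0x54, 0x56, 0x56, 0x3b, 0x3b, 0x6e]
t2 = [0x1e, 0xee, 0x9d, 0x54, 0x15, 0x54, 0xee, 0x56]
t3 = [0x6e, 0x1e, 0x9d, 0x15, 0xee, 0x54, 0xee, 0x56]

RES = [0x6e, 0x1e, 0x9d, 0x15, 0xee, 0x54, 0xee, 0x56]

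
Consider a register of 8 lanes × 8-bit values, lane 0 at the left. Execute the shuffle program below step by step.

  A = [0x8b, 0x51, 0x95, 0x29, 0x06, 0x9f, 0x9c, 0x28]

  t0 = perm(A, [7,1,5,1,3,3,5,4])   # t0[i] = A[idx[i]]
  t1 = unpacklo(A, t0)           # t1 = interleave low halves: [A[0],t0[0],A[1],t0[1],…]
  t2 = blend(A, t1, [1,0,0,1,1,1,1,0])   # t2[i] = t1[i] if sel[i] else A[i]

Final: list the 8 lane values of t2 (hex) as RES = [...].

RES = [ 0x8b  0x51  0x95  0x51  0x95  0x9f  0x29  0x28 ]

→ t0 |28|51|9f|51|29|29|9f|06|
→ t1 |8b|28|51|51|95|9f|29|51|
→ t2 |8b|51|95|51|95|9f|29|28|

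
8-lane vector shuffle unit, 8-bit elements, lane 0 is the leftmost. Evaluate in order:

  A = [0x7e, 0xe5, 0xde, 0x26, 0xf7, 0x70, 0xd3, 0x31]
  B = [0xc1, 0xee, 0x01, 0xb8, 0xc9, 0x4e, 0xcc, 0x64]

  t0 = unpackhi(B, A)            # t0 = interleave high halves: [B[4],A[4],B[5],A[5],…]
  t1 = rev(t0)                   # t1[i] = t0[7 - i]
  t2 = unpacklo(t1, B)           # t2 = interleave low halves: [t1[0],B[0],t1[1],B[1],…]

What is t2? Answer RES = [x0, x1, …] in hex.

RES = [0x31, 0xc1, 0x64, 0xee, 0xd3, 0x01, 0xcc, 0xb8]

  t0: c9 f7 4e 70 cc d3 64 31
  t1: 31 64 d3 cc 70 4e f7 c9
  t2: 31 c1 64 ee d3 01 cc b8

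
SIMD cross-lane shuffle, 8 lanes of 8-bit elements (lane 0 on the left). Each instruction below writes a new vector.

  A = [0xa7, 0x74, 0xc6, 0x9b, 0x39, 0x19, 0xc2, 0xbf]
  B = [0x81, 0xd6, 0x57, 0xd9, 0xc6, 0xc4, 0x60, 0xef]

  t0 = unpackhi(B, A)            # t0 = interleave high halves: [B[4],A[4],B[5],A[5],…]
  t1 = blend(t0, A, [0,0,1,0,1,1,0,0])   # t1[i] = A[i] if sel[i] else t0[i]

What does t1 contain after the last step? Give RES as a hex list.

RES = [ 0xc6  0x39  0xc6  0x19  0x39  0x19  0xef  0xbf ]

  t0: c6 39 c4 19 60 c2 ef bf
  t1: c6 39 c6 19 39 19 ef bf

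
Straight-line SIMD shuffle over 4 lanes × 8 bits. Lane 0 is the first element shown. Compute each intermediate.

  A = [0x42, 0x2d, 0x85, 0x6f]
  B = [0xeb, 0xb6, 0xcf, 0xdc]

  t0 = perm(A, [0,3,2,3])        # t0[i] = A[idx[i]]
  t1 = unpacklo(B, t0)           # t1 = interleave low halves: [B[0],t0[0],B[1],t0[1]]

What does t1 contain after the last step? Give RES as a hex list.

→ t0 |42|6f|85|6f|
→ t1 |eb|42|b6|6f|

RES = [0xeb, 0x42, 0xb6, 0x6f]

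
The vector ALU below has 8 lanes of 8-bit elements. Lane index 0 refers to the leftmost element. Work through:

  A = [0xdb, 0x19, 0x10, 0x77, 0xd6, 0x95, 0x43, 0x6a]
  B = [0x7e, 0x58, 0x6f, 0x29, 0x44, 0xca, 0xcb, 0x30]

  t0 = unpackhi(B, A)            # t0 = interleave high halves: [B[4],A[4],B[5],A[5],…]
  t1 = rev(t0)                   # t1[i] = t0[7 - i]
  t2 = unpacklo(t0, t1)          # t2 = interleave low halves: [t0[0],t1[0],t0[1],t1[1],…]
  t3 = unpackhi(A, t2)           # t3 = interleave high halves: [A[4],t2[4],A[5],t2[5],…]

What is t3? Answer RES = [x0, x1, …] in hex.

t0 = [0x44, 0xd6, 0xca, 0x95, 0xcb, 0x43, 0x30, 0x6a]
t1 = [0x6a, 0x30, 0x43, 0xcb, 0x95, 0xca, 0xd6, 0x44]
t2 = [0x44, 0x6a, 0xd6, 0x30, 0xca, 0x43, 0x95, 0xcb]
t3 = [0xd6, 0xca, 0x95, 0x43, 0x43, 0x95, 0x6a, 0xcb]

RES = [0xd6, 0xca, 0x95, 0x43, 0x43, 0x95, 0x6a, 0xcb]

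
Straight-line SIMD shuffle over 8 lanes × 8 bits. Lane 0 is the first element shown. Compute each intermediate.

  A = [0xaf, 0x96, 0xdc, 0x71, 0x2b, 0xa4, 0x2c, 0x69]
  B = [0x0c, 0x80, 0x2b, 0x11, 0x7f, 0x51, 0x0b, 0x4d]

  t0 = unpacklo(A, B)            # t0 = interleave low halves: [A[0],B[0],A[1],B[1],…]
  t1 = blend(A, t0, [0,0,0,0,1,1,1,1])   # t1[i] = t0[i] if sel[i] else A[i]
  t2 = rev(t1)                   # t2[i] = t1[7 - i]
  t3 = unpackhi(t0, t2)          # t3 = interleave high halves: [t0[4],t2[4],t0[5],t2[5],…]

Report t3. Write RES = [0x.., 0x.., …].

RES = [ 0xdc  0x71  0x2b  0xdc  0x71  0x96  0x11  0xaf ]

→ t0 |af|0c|96|80|dc|2b|71|11|
→ t1 |af|96|dc|71|dc|2b|71|11|
→ t2 |11|71|2b|dc|71|dc|96|af|
→ t3 |dc|71|2b|dc|71|96|11|af|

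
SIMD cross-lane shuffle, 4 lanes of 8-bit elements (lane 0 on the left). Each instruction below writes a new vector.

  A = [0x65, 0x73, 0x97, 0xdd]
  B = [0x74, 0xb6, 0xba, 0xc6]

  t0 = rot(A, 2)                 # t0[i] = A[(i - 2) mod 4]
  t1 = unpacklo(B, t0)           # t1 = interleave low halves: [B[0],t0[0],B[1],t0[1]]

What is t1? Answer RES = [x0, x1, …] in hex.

RES = [0x74, 0x97, 0xb6, 0xdd]

→ t0 |97|dd|65|73|
→ t1 |74|97|b6|dd|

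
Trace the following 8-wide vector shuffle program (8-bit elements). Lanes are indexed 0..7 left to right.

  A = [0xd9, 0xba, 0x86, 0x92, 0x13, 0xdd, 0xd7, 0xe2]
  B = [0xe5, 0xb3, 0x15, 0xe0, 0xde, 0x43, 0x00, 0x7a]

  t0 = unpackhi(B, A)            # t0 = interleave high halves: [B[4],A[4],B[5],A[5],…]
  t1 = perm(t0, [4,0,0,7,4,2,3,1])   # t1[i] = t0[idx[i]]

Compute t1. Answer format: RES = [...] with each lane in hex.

RES = [0x00, 0xde, 0xde, 0xe2, 0x00, 0x43, 0xdd, 0x13]

→ t0 |de|13|43|dd|00|d7|7a|e2|
→ t1 |00|de|de|e2|00|43|dd|13|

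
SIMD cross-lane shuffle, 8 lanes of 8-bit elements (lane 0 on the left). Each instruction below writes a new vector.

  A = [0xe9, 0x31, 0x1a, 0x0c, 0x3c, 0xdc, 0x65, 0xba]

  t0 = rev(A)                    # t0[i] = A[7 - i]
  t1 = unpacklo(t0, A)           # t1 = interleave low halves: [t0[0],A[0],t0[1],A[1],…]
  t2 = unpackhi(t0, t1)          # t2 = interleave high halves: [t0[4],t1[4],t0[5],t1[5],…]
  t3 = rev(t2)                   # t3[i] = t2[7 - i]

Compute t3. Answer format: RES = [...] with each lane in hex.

t0 = [0xba, 0x65, 0xdc, 0x3c, 0x0c, 0x1a, 0x31, 0xe9]
t1 = [0xba, 0xe9, 0x65, 0x31, 0xdc, 0x1a, 0x3c, 0x0c]
t2 = [0x0c, 0xdc, 0x1a, 0x1a, 0x31, 0x3c, 0xe9, 0x0c]
t3 = [0x0c, 0xe9, 0x3c, 0x31, 0x1a, 0x1a, 0xdc, 0x0c]

RES = [ 0x0c  0xe9  0x3c  0x31  0x1a  0x1a  0xdc  0x0c ]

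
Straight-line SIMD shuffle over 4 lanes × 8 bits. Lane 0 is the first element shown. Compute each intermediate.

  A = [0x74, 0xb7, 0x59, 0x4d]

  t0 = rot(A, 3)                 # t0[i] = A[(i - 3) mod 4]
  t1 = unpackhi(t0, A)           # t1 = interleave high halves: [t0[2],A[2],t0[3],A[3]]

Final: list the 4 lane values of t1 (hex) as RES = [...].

→ t0 |b7|59|4d|74|
→ t1 |4d|59|74|4d|

RES = [ 0x4d  0x59  0x74  0x4d ]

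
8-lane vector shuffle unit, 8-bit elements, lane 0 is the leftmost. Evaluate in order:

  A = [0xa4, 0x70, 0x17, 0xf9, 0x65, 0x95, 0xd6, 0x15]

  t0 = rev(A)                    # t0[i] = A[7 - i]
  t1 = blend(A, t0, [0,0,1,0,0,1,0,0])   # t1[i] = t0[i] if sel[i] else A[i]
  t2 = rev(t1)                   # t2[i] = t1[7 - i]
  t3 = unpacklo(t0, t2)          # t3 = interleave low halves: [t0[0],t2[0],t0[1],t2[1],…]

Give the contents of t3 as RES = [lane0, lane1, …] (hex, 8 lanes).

RES = [ 0x15  0x15  0xd6  0xd6  0x95  0x17  0x65  0x65 ]

→ t0 |15|d6|95|65|f9|17|70|a4|
→ t1 |a4|70|95|f9|65|17|d6|15|
→ t2 |15|d6|17|65|f9|95|70|a4|
→ t3 |15|15|d6|d6|95|17|65|65|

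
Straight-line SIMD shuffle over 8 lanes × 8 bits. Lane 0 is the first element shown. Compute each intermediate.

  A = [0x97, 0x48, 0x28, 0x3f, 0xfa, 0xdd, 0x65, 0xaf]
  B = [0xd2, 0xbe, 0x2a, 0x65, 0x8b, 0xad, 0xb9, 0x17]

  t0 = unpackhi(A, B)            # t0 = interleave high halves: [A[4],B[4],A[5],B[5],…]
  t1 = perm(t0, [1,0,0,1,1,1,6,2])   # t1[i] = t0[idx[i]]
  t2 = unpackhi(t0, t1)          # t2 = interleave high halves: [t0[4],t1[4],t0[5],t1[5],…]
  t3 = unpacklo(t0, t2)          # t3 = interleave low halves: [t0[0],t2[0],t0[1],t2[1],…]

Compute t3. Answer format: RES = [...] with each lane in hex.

→ t0 |fa|8b|dd|ad|65|b9|af|17|
→ t1 |8b|fa|fa|8b|8b|8b|af|dd|
→ t2 |65|8b|b9|8b|af|af|17|dd|
→ t3 |fa|65|8b|8b|dd|b9|ad|8b|

RES = [0xfa, 0x65, 0x8b, 0x8b, 0xdd, 0xb9, 0xad, 0x8b]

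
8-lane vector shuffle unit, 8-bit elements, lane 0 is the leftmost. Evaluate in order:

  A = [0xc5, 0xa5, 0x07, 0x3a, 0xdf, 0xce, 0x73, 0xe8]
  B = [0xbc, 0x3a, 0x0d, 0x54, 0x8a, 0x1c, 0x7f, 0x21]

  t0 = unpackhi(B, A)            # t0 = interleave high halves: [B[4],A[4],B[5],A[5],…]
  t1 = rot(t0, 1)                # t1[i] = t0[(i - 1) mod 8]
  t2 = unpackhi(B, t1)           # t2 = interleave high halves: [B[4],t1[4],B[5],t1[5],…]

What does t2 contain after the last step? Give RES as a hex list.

  t0: 8a df 1c ce 7f 73 21 e8
  t1: e8 8a df 1c ce 7f 73 21
  t2: 8a ce 1c 7f 7f 73 21 21

RES = [ 0x8a  0xce  0x1c  0x7f  0x7f  0x73  0x21  0x21 ]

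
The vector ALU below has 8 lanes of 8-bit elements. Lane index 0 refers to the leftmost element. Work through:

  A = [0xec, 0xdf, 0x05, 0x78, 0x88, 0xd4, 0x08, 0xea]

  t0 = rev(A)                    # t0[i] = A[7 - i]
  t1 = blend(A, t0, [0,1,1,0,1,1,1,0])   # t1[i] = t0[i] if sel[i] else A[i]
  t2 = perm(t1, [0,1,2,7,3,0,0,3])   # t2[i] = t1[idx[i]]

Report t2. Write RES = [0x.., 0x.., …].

RES = [0xec, 0x08, 0xd4, 0xea, 0x78, 0xec, 0xec, 0x78]

→ t0 |ea|08|d4|88|78|05|df|ec|
→ t1 |ec|08|d4|78|78|05|df|ea|
→ t2 |ec|08|d4|ea|78|ec|ec|78|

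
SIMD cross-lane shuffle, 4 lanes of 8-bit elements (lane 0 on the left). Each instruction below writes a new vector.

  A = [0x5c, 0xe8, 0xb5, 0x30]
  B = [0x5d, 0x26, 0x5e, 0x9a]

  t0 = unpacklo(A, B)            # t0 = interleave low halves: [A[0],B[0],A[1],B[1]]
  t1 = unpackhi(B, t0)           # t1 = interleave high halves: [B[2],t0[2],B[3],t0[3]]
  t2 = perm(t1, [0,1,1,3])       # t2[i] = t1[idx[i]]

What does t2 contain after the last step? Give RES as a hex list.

t0 = [0x5c, 0x5d, 0xe8, 0x26]
t1 = [0x5e, 0xe8, 0x9a, 0x26]
t2 = [0x5e, 0xe8, 0xe8, 0x26]

RES = [0x5e, 0xe8, 0xe8, 0x26]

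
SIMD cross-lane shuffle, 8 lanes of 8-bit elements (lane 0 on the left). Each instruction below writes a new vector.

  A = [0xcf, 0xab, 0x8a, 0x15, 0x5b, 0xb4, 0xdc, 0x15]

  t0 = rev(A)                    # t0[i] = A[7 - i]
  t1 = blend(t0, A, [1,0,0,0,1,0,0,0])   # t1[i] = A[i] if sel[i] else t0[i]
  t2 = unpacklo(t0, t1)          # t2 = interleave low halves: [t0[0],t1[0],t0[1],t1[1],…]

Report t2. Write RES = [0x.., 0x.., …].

RES = [0x15, 0xcf, 0xdc, 0xdc, 0xb4, 0xb4, 0x5b, 0x5b]

→ t0 |15|dc|b4|5b|15|8a|ab|cf|
→ t1 |cf|dc|b4|5b|5b|8a|ab|cf|
→ t2 |15|cf|dc|dc|b4|b4|5b|5b|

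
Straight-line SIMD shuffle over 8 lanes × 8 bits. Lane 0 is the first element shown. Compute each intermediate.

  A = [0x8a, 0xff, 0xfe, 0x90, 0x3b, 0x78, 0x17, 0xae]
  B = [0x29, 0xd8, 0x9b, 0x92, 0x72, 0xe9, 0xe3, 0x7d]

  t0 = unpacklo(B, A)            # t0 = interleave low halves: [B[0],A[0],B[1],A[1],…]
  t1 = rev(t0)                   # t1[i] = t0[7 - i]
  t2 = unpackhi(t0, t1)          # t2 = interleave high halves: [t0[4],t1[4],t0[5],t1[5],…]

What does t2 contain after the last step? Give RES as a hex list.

t0 = [0x29, 0x8a, 0xd8, 0xff, 0x9b, 0xfe, 0x92, 0x90]
t1 = [0x90, 0x92, 0xfe, 0x9b, 0xff, 0xd8, 0x8a, 0x29]
t2 = [0x9b, 0xff, 0xfe, 0xd8, 0x92, 0x8a, 0x90, 0x29]

RES = [0x9b, 0xff, 0xfe, 0xd8, 0x92, 0x8a, 0x90, 0x29]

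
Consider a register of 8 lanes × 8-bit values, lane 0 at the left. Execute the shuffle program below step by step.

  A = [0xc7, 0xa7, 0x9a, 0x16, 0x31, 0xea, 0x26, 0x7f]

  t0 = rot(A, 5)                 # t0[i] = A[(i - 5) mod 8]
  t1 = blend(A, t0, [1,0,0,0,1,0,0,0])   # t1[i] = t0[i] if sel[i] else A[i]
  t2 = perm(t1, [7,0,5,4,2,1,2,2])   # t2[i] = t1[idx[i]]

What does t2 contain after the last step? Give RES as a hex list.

RES = [0x7f, 0x16, 0xea, 0x7f, 0x9a, 0xa7, 0x9a, 0x9a]

t0 = [0x16, 0x31, 0xea, 0x26, 0x7f, 0xc7, 0xa7, 0x9a]
t1 = [0x16, 0xa7, 0x9a, 0x16, 0x7f, 0xea, 0x26, 0x7f]
t2 = [0x7f, 0x16, 0xea, 0x7f, 0x9a, 0xa7, 0x9a, 0x9a]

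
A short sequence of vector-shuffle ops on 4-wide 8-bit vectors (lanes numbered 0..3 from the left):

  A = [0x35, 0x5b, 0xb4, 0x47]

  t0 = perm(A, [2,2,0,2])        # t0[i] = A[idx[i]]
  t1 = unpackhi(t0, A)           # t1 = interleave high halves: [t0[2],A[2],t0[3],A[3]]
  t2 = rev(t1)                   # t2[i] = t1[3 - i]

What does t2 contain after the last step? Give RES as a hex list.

RES = [ 0x47  0xb4  0xb4  0x35 ]

  t0: b4 b4 35 b4
  t1: 35 b4 b4 47
  t2: 47 b4 b4 35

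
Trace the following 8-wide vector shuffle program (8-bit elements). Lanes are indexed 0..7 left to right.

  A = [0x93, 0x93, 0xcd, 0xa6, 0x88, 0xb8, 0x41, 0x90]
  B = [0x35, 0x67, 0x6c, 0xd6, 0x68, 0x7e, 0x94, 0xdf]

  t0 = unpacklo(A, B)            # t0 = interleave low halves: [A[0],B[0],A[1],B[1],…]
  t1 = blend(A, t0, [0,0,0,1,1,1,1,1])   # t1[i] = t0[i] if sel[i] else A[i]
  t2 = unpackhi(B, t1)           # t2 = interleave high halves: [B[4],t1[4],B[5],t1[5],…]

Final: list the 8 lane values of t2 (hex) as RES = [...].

→ t0 |93|35|93|67|cd|6c|a6|d6|
→ t1 |93|93|cd|67|cd|6c|a6|d6|
→ t2 |68|cd|7e|6c|94|a6|df|d6|

RES = [ 0x68  0xcd  0x7e  0x6c  0x94  0xa6  0xdf  0xd6 ]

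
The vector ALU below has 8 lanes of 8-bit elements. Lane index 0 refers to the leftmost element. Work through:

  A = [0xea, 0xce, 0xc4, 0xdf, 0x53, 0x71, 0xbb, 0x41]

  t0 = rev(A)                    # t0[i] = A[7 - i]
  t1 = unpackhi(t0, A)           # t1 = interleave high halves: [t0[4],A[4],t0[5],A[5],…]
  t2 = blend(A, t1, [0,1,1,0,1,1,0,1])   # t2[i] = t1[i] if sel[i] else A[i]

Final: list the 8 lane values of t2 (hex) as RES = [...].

→ t0 |41|bb|71|53|df|c4|ce|ea|
→ t1 |df|53|c4|71|ce|bb|ea|41|
→ t2 |ea|53|c4|df|ce|bb|bb|41|

RES = [ 0xea  0x53  0xc4  0xdf  0xce  0xbb  0xbb  0x41 ]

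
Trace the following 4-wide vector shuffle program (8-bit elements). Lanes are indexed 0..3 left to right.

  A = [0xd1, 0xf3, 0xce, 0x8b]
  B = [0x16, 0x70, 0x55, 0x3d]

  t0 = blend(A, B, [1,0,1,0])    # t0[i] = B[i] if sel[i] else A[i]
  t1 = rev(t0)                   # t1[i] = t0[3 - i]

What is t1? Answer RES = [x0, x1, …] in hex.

t0 = [0x16, 0xf3, 0x55, 0x8b]
t1 = [0x8b, 0x55, 0xf3, 0x16]

RES = [0x8b, 0x55, 0xf3, 0x16]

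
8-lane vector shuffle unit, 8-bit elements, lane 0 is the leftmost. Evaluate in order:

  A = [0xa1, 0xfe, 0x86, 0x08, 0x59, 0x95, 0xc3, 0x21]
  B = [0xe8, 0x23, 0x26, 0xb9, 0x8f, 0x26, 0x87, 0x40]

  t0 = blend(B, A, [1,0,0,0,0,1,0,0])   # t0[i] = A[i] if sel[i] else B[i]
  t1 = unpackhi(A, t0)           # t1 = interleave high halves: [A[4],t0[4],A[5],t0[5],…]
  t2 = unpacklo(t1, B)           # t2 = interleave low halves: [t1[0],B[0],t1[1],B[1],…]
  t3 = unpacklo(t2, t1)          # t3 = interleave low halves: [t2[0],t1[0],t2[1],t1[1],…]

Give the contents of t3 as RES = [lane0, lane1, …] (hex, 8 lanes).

→ t0 |a1|23|26|b9|8f|95|87|40|
→ t1 |59|8f|95|95|c3|87|21|40|
→ t2 |59|e8|8f|23|95|26|95|b9|
→ t3 |59|59|e8|8f|8f|95|23|95|

RES = [0x59, 0x59, 0xe8, 0x8f, 0x8f, 0x95, 0x23, 0x95]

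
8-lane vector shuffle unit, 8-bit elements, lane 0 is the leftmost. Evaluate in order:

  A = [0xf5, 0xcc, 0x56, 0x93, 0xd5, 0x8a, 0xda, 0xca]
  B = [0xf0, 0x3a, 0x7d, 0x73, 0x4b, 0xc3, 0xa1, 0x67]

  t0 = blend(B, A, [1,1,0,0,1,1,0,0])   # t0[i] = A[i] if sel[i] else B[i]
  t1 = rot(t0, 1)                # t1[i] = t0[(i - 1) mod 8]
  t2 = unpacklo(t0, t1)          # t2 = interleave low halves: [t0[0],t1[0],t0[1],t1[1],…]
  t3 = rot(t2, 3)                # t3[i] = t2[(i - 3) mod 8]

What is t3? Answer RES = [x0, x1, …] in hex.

RES = [ 0xcc  0x73  0x7d  0xf5  0x67  0xcc  0xf5  0x7d ]

→ t0 |f5|cc|7d|73|d5|8a|a1|67|
→ t1 |67|f5|cc|7d|73|d5|8a|a1|
→ t2 |f5|67|cc|f5|7d|cc|73|7d|
→ t3 |cc|73|7d|f5|67|cc|f5|7d|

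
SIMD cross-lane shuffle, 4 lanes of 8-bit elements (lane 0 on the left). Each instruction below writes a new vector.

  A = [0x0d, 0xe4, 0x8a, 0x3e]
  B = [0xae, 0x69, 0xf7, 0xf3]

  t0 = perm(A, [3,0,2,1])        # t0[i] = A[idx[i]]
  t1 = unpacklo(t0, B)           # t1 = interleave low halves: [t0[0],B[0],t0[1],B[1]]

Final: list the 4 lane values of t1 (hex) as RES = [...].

→ t0 |3e|0d|8a|e4|
→ t1 |3e|ae|0d|69|

RES = [ 0x3e  0xae  0x0d  0x69 ]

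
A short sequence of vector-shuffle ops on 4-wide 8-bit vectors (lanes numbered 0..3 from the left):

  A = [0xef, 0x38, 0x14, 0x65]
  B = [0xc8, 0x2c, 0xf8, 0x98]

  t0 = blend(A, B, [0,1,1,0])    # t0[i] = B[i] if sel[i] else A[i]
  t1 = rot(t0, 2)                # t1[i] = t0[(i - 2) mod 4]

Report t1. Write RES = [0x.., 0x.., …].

RES = [0xf8, 0x65, 0xef, 0x2c]

  t0: ef 2c f8 65
  t1: f8 65 ef 2c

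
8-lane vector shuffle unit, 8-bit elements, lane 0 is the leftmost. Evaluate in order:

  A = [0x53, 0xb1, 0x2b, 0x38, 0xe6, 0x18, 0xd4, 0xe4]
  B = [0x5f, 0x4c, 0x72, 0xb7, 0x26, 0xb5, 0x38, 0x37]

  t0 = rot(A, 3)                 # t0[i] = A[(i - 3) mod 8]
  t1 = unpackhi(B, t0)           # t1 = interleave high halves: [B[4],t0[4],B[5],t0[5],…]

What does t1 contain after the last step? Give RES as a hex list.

t0 = [0x18, 0xd4, 0xe4, 0x53, 0xb1, 0x2b, 0x38, 0xe6]
t1 = [0x26, 0xb1, 0xb5, 0x2b, 0x38, 0x38, 0x37, 0xe6]

RES = [ 0x26  0xb1  0xb5  0x2b  0x38  0x38  0x37  0xe6 ]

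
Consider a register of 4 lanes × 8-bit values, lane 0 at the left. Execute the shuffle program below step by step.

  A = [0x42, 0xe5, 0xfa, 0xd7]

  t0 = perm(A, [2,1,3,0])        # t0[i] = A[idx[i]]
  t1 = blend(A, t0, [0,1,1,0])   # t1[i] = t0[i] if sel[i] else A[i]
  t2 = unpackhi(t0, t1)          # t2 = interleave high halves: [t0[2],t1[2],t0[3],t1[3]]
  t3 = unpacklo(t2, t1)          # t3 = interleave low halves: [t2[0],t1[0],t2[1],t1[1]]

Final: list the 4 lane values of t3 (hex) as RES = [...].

→ t0 |fa|e5|d7|42|
→ t1 |42|e5|d7|d7|
→ t2 |d7|d7|42|d7|
→ t3 |d7|42|d7|e5|

RES = [ 0xd7  0x42  0xd7  0xe5 ]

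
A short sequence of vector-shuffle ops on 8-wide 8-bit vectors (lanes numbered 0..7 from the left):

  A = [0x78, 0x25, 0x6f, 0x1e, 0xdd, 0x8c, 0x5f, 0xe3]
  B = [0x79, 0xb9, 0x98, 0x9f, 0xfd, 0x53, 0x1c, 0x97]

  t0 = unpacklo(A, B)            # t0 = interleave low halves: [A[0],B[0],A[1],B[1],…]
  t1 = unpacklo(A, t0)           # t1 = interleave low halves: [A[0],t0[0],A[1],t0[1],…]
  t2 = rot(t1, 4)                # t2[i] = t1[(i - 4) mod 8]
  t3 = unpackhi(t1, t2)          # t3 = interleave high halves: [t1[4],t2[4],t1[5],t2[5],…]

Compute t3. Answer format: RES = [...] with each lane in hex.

RES = [0x6f, 0x78, 0x25, 0x78, 0x1e, 0x25, 0xb9, 0x79]

  t0: 78 79 25 b9 6f 98 1e 9f
  t1: 78 78 25 79 6f 25 1e b9
  t2: 6f 25 1e b9 78 78 25 79
  t3: 6f 78 25 78 1e 25 b9 79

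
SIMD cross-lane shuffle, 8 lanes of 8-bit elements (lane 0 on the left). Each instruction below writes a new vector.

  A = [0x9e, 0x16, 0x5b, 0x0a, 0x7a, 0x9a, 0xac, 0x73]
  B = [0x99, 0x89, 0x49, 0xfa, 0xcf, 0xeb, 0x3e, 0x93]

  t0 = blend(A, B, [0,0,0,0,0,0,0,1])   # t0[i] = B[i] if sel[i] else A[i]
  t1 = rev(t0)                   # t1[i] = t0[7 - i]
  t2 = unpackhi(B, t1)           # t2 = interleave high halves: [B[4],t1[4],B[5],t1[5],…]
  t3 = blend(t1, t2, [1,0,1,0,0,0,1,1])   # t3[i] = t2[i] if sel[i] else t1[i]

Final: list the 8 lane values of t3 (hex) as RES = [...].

  t0: 9e 16 5b 0a 7a 9a ac 93
  t1: 93 ac 9a 7a 0a 5b 16 9e
  t2: cf 0a eb 5b 3e 16 93 9e
  t3: cf ac eb 7a 0a 5b 93 9e

RES = [ 0xcf  0xac  0xeb  0x7a  0x0a  0x5b  0x93  0x9e ]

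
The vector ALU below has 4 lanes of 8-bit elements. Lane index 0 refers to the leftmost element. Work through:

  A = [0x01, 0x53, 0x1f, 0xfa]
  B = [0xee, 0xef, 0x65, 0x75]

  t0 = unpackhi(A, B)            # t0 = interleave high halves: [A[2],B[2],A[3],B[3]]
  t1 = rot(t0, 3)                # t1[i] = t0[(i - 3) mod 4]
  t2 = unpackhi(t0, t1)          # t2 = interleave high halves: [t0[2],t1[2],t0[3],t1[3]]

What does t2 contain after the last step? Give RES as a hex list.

  t0: 1f 65 fa 75
  t1: 65 fa 75 1f
  t2: fa 75 75 1f

RES = [ 0xfa  0x75  0x75  0x1f ]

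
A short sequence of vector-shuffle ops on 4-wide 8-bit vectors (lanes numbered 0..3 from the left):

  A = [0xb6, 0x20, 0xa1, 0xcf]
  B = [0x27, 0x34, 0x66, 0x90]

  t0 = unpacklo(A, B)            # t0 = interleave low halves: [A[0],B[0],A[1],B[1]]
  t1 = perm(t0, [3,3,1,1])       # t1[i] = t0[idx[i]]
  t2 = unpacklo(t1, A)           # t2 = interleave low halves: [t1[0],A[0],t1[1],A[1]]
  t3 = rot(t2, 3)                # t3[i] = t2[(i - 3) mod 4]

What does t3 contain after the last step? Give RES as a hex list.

  t0: b6 27 20 34
  t1: 34 34 27 27
  t2: 34 b6 34 20
  t3: b6 34 20 34

RES = [ 0xb6  0x34  0x20  0x34 ]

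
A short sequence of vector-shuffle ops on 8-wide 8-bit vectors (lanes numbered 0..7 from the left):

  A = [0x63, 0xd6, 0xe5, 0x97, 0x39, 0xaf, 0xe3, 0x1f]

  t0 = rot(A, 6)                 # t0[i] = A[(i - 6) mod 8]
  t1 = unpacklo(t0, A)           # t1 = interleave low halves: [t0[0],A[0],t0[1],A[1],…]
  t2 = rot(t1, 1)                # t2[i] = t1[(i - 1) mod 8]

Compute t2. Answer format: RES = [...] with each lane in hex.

→ t0 |e5|97|39|af|e3|1f|63|d6|
→ t1 |e5|63|97|d6|39|e5|af|97|
→ t2 |97|e5|63|97|d6|39|e5|af|

RES = [0x97, 0xe5, 0x63, 0x97, 0xd6, 0x39, 0xe5, 0xaf]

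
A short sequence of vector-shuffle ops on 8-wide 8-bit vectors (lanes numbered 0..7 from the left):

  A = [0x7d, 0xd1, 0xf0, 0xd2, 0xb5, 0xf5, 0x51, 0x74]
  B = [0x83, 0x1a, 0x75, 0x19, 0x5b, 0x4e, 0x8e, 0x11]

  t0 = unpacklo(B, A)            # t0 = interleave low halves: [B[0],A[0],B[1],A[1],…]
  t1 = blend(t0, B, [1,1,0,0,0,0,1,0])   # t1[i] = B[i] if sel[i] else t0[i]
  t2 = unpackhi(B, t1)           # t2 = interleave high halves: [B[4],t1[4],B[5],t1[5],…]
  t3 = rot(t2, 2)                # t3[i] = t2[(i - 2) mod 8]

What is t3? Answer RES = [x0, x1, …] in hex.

→ t0 |83|7d|1a|d1|75|f0|19|d2|
→ t1 |83|1a|1a|d1|75|f0|8e|d2|
→ t2 |5b|75|4e|f0|8e|8e|11|d2|
→ t3 |11|d2|5b|75|4e|f0|8e|8e|

RES = [ 0x11  0xd2  0x5b  0x75  0x4e  0xf0  0x8e  0x8e ]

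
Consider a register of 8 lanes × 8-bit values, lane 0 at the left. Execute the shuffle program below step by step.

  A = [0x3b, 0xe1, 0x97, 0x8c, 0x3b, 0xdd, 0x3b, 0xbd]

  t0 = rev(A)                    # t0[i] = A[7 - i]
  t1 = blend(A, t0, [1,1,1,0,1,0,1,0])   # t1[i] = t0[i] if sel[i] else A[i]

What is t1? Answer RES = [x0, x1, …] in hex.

RES = [0xbd, 0x3b, 0xdd, 0x8c, 0x8c, 0xdd, 0xe1, 0xbd]

  t0: bd 3b dd 3b 8c 97 e1 3b
  t1: bd 3b dd 8c 8c dd e1 bd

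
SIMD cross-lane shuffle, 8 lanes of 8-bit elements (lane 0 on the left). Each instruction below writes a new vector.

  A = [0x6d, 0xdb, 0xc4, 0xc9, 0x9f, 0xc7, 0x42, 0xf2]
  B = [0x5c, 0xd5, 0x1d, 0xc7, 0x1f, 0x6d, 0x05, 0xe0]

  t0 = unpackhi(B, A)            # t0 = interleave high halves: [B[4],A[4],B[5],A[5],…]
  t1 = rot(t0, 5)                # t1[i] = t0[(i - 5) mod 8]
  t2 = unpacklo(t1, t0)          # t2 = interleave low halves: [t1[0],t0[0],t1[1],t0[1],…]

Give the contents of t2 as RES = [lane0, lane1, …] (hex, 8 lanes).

→ t0 |1f|9f|6d|c7|05|42|e0|f2|
→ t1 |c7|05|42|e0|f2|1f|9f|6d|
→ t2 |c7|1f|05|9f|42|6d|e0|c7|

RES = [0xc7, 0x1f, 0x05, 0x9f, 0x42, 0x6d, 0xe0, 0xc7]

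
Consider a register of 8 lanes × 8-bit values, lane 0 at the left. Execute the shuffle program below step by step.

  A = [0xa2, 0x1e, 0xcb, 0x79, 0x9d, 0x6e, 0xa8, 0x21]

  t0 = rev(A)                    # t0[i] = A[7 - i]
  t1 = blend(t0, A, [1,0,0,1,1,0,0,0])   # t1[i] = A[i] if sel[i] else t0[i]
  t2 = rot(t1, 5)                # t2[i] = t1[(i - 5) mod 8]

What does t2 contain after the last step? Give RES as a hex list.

→ t0 |21|a8|6e|9d|79|cb|1e|a2|
→ t1 |a2|a8|6e|79|9d|cb|1e|a2|
→ t2 |79|9d|cb|1e|a2|a2|a8|6e|

RES = [0x79, 0x9d, 0xcb, 0x1e, 0xa2, 0xa2, 0xa8, 0x6e]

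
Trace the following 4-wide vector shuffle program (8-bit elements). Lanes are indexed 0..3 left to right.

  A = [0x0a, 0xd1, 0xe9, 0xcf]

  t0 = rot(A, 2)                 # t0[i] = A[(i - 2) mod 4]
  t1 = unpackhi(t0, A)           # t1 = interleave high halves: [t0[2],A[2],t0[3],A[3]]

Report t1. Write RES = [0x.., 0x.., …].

RES = [ 0x0a  0xe9  0xd1  0xcf ]

t0 = [0xe9, 0xcf, 0x0a, 0xd1]
t1 = [0x0a, 0xe9, 0xd1, 0xcf]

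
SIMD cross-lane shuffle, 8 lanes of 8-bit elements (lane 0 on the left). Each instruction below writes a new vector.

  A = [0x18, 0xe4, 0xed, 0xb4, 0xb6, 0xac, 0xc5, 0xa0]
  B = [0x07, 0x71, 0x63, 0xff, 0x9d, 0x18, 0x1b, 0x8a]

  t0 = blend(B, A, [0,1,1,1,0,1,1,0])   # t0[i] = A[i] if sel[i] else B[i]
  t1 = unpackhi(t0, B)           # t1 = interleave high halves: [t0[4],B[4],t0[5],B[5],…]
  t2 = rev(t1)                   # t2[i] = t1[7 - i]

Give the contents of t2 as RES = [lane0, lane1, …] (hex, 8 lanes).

  t0: 07 e4 ed b4 9d ac c5 8a
  t1: 9d 9d ac 18 c5 1b 8a 8a
  t2: 8a 8a 1b c5 18 ac 9d 9d

RES = [0x8a, 0x8a, 0x1b, 0xc5, 0x18, 0xac, 0x9d, 0x9d]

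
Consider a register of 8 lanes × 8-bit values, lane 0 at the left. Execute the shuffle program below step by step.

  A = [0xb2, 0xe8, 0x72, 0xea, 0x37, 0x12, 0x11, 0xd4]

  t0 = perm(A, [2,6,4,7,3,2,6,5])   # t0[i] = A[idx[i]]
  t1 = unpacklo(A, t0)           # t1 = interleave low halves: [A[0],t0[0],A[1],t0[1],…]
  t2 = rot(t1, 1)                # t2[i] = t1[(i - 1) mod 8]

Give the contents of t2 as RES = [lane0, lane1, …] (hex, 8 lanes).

  t0: 72 11 37 d4 ea 72 11 12
  t1: b2 72 e8 11 72 37 ea d4
  t2: d4 b2 72 e8 11 72 37 ea

RES = [0xd4, 0xb2, 0x72, 0xe8, 0x11, 0x72, 0x37, 0xea]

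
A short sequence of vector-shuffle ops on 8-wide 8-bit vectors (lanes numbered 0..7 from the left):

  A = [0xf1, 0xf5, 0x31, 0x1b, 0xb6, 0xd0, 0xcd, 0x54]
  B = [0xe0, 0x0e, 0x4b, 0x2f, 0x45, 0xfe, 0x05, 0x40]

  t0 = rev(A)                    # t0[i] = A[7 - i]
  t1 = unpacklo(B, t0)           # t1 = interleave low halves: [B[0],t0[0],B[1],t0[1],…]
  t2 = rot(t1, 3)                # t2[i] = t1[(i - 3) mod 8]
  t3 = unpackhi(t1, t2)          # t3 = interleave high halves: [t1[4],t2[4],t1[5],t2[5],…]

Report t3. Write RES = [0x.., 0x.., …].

RES = [ 0x4b  0x54  0xd0  0x0e  0x2f  0xcd  0xb6  0x4b ]

t0 = [0x54, 0xcd, 0xd0, 0xb6, 0x1b, 0x31, 0xf5, 0xf1]
t1 = [0xe0, 0x54, 0x0e, 0xcd, 0x4b, 0xd0, 0x2f, 0xb6]
t2 = [0xd0, 0x2f, 0xb6, 0xe0, 0x54, 0x0e, 0xcd, 0x4b]
t3 = [0x4b, 0x54, 0xd0, 0x0e, 0x2f, 0xcd, 0xb6, 0x4b]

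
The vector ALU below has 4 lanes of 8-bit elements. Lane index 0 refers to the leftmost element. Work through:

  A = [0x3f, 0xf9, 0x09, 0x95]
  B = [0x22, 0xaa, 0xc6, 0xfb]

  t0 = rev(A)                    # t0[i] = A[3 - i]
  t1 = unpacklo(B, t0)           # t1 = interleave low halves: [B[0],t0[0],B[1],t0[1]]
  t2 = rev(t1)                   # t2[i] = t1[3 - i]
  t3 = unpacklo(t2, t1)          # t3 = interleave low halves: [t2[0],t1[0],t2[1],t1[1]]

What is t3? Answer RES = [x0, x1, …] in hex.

t0 = [0x95, 0x09, 0xf9, 0x3f]
t1 = [0x22, 0x95, 0xaa, 0x09]
t2 = [0x09, 0xaa, 0x95, 0x22]
t3 = [0x09, 0x22, 0xaa, 0x95]

RES = [0x09, 0x22, 0xaa, 0x95]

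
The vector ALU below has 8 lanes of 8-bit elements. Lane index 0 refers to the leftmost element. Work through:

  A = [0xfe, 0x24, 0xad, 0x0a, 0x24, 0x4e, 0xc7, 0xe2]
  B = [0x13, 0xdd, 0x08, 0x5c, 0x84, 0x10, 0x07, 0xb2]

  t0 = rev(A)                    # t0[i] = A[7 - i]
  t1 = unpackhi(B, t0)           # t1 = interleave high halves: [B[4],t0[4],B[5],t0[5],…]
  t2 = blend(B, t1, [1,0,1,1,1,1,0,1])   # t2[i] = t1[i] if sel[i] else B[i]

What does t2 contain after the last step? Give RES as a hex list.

RES = [ 0x84  0xdd  0x10  0xad  0x07  0x24  0x07  0xfe ]

t0 = [0xe2, 0xc7, 0x4e, 0x24, 0x0a, 0xad, 0x24, 0xfe]
t1 = [0x84, 0x0a, 0x10, 0xad, 0x07, 0x24, 0xb2, 0xfe]
t2 = [0x84, 0xdd, 0x10, 0xad, 0x07, 0x24, 0x07, 0xfe]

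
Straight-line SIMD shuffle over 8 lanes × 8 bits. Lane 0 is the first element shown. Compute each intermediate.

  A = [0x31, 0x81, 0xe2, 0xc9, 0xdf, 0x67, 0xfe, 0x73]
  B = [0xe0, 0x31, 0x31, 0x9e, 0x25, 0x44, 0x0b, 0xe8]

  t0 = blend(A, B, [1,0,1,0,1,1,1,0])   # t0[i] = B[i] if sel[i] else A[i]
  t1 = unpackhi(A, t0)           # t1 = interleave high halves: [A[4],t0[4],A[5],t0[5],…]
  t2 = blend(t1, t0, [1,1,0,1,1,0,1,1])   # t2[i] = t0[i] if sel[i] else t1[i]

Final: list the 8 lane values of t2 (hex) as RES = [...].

RES = [0xe0, 0x81, 0x67, 0xc9, 0x25, 0x0b, 0x0b, 0x73]

t0 = [0xe0, 0x81, 0x31, 0xc9, 0x25, 0x44, 0x0b, 0x73]
t1 = [0xdf, 0x25, 0x67, 0x44, 0xfe, 0x0b, 0x73, 0x73]
t2 = [0xe0, 0x81, 0x67, 0xc9, 0x25, 0x0b, 0x0b, 0x73]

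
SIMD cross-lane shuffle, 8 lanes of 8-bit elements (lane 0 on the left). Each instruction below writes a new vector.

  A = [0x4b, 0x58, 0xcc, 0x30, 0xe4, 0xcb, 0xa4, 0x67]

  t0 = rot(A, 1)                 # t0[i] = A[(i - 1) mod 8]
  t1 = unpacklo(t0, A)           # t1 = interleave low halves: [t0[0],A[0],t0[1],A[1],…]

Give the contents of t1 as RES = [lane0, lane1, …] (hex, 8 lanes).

RES = [ 0x67  0x4b  0x4b  0x58  0x58  0xcc  0xcc  0x30 ]

→ t0 |67|4b|58|cc|30|e4|cb|a4|
→ t1 |67|4b|4b|58|58|cc|cc|30|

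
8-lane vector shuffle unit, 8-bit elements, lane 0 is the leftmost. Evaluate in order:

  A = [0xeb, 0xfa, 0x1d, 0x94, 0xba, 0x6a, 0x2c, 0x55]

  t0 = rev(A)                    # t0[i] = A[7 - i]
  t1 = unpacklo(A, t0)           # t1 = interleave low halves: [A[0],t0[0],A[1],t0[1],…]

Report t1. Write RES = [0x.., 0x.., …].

→ t0 |55|2c|6a|ba|94|1d|fa|eb|
→ t1 |eb|55|fa|2c|1d|6a|94|ba|

RES = [0xeb, 0x55, 0xfa, 0x2c, 0x1d, 0x6a, 0x94, 0xba]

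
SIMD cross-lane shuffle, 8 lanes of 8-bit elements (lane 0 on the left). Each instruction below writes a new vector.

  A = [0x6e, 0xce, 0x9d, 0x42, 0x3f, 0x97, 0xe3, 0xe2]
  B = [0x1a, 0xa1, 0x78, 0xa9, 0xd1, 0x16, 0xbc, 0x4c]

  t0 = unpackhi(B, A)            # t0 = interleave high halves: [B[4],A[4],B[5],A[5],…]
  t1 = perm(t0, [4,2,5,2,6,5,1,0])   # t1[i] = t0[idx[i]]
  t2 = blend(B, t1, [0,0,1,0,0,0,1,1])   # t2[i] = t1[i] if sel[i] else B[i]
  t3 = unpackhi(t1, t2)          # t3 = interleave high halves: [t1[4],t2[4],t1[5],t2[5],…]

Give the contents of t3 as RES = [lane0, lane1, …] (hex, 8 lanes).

RES = [0x4c, 0xd1, 0xe3, 0x16, 0x3f, 0x3f, 0xd1, 0xd1]

  t0: d1 3f 16 97 bc e3 4c e2
  t1: bc 16 e3 16 4c e3 3f d1
  t2: 1a a1 e3 a9 d1 16 3f d1
  t3: 4c d1 e3 16 3f 3f d1 d1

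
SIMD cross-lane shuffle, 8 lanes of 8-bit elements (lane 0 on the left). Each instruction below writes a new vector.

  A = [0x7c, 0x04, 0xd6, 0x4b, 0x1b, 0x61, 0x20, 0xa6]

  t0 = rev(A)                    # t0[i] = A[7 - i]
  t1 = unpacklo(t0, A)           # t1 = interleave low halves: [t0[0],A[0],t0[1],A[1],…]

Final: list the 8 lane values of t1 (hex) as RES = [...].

RES = [0xa6, 0x7c, 0x20, 0x04, 0x61, 0xd6, 0x1b, 0x4b]

t0 = [0xa6, 0x20, 0x61, 0x1b, 0x4b, 0xd6, 0x04, 0x7c]
t1 = [0xa6, 0x7c, 0x20, 0x04, 0x61, 0xd6, 0x1b, 0x4b]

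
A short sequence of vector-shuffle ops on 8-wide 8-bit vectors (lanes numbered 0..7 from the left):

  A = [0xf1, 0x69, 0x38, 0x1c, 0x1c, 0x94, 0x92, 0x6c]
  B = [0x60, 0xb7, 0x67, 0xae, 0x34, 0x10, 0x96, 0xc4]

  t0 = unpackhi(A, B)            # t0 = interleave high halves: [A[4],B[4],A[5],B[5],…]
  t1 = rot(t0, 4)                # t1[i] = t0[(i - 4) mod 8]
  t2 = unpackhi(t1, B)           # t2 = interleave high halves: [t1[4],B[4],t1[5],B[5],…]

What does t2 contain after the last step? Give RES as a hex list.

t0 = [0x1c, 0x34, 0x94, 0x10, 0x92, 0x96, 0x6c, 0xc4]
t1 = [0x92, 0x96, 0x6c, 0xc4, 0x1c, 0x34, 0x94, 0x10]
t2 = [0x1c, 0x34, 0x34, 0x10, 0x94, 0x96, 0x10, 0xc4]

RES = [0x1c, 0x34, 0x34, 0x10, 0x94, 0x96, 0x10, 0xc4]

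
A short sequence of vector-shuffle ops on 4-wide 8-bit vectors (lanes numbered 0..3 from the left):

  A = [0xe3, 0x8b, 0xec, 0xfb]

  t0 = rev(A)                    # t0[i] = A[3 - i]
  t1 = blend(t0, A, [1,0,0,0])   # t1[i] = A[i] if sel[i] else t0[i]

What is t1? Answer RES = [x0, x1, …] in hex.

RES = [ 0xe3  0xec  0x8b  0xe3 ]

t0 = [0xfb, 0xec, 0x8b, 0xe3]
t1 = [0xe3, 0xec, 0x8b, 0xe3]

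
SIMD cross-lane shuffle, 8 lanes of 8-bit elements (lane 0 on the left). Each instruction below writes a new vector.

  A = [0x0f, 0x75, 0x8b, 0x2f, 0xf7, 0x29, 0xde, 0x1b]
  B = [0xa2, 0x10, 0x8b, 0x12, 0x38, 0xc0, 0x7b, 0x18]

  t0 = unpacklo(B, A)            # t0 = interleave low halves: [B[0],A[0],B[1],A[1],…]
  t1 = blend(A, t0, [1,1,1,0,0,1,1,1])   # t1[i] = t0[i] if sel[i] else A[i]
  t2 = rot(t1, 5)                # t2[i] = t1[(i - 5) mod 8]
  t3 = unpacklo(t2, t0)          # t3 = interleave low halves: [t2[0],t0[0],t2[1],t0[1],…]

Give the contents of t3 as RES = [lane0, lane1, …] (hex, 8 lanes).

RES = [0x2f, 0xa2, 0xf7, 0x0f, 0x8b, 0x10, 0x12, 0x75]

→ t0 |a2|0f|10|75|8b|8b|12|2f|
→ t1 |a2|0f|10|2f|f7|8b|12|2f|
→ t2 |2f|f7|8b|12|2f|a2|0f|10|
→ t3 |2f|a2|f7|0f|8b|10|12|75|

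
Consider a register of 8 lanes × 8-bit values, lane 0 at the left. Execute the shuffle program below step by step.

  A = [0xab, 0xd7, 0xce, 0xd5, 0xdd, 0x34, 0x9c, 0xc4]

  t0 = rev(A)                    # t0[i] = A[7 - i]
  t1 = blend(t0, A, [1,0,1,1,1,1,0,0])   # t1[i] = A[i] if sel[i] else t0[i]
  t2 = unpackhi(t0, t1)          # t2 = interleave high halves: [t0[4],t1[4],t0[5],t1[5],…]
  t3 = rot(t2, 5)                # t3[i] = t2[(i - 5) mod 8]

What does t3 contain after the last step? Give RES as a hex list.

RES = [0x34, 0xd7, 0xd7, 0xab, 0xab, 0xd5, 0xdd, 0xce]

→ t0 |c4|9c|34|dd|d5|ce|d7|ab|
→ t1 |ab|9c|ce|d5|dd|34|d7|ab|
→ t2 |d5|dd|ce|34|d7|d7|ab|ab|
→ t3 |34|d7|d7|ab|ab|d5|dd|ce|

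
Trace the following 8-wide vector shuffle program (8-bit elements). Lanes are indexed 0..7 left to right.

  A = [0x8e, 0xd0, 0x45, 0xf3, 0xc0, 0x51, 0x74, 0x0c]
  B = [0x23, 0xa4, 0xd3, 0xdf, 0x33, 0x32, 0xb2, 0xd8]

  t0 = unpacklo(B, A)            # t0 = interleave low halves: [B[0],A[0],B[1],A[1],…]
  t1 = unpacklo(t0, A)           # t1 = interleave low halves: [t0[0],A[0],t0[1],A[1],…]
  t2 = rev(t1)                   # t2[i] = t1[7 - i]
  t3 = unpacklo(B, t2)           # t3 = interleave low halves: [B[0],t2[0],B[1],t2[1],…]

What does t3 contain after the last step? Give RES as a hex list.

t0 = [0x23, 0x8e, 0xa4, 0xd0, 0xd3, 0x45, 0xdf, 0xf3]
t1 = [0x23, 0x8e, 0x8e, 0xd0, 0xa4, 0x45, 0xd0, 0xf3]
t2 = [0xf3, 0xd0, 0x45, 0xa4, 0xd0, 0x8e, 0x8e, 0x23]
t3 = [0x23, 0xf3, 0xa4, 0xd0, 0xd3, 0x45, 0xdf, 0xa4]

RES = [0x23, 0xf3, 0xa4, 0xd0, 0xd3, 0x45, 0xdf, 0xa4]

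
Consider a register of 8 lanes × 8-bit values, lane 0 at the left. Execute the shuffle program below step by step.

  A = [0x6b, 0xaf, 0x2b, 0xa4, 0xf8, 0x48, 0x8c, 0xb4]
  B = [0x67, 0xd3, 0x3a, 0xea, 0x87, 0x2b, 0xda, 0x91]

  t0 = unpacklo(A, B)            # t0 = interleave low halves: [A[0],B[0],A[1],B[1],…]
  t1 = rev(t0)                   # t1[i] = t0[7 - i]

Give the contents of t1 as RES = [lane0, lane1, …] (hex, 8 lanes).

  t0: 6b 67 af d3 2b 3a a4 ea
  t1: ea a4 3a 2b d3 af 67 6b

RES = [ 0xea  0xa4  0x3a  0x2b  0xd3  0xaf  0x67  0x6b ]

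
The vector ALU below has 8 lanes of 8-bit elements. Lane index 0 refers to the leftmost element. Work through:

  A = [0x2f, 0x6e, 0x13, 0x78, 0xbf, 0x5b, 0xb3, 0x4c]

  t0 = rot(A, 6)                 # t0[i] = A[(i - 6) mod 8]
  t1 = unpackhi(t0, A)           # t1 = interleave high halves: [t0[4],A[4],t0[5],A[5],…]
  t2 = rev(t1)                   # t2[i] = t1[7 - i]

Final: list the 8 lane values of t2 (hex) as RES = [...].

RES = [ 0x4c  0x6e  0xb3  0x2f  0x5b  0x4c  0xbf  0xb3 ]

→ t0 |13|78|bf|5b|b3|4c|2f|6e|
→ t1 |b3|bf|4c|5b|2f|b3|6e|4c|
→ t2 |4c|6e|b3|2f|5b|4c|bf|b3|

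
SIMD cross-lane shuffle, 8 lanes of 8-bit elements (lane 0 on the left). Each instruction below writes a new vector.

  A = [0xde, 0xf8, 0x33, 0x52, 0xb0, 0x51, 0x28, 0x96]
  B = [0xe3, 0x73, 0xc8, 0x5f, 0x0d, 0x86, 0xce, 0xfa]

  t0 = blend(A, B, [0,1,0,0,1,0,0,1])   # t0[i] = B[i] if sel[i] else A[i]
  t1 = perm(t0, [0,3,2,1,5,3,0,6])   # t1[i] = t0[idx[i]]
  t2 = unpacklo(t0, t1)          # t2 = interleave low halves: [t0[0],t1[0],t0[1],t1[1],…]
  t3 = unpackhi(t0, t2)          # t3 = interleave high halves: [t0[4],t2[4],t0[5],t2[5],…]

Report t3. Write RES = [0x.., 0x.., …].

RES = [ 0x0d  0x33  0x51  0x33  0x28  0x52  0xfa  0x73 ]

t0 = [0xde, 0x73, 0x33, 0x52, 0x0d, 0x51, 0x28, 0xfa]
t1 = [0xde, 0x52, 0x33, 0x73, 0x51, 0x52, 0xde, 0x28]
t2 = [0xde, 0xde, 0x73, 0x52, 0x33, 0x33, 0x52, 0x73]
t3 = [0x0d, 0x33, 0x51, 0x33, 0x28, 0x52, 0xfa, 0x73]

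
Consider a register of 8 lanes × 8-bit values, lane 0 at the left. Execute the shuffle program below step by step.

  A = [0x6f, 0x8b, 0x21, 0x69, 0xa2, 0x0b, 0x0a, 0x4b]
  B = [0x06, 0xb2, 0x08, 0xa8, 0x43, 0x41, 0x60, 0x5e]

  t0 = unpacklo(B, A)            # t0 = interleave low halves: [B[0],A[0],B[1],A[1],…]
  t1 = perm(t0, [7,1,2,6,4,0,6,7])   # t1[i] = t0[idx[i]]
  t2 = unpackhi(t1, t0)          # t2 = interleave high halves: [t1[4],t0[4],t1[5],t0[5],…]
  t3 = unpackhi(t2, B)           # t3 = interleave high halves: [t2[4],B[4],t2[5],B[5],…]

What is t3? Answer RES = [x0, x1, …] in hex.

  t0: 06 6f b2 8b 08 21 a8 69
  t1: 69 6f b2 a8 08 06 a8 69
  t2: 08 08 06 21 a8 a8 69 69
  t3: a8 43 a8 41 69 60 69 5e

RES = [0xa8, 0x43, 0xa8, 0x41, 0x69, 0x60, 0x69, 0x5e]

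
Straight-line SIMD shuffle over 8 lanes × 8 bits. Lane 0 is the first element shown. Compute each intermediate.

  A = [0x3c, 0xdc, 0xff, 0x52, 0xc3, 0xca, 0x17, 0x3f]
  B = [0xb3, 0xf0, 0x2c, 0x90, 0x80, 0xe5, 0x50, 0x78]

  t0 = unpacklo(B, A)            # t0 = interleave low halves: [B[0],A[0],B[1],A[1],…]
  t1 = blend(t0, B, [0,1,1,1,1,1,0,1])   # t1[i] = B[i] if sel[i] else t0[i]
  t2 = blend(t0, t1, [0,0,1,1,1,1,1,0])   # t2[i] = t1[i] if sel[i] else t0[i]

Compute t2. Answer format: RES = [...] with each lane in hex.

→ t0 |b3|3c|f0|dc|2c|ff|90|52|
→ t1 |b3|f0|2c|90|80|e5|90|78|
→ t2 |b3|3c|2c|90|80|e5|90|52|

RES = [0xb3, 0x3c, 0x2c, 0x90, 0x80, 0xe5, 0x90, 0x52]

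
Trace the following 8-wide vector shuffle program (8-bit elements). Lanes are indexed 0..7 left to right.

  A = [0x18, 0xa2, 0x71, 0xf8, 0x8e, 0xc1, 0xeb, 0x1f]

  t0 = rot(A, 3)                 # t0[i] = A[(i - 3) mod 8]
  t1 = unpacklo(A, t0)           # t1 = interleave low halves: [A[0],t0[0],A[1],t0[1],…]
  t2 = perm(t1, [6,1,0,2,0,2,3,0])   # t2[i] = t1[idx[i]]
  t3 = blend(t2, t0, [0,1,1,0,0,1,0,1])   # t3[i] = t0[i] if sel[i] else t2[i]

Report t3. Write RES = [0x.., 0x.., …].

t0 = [0xc1, 0xeb, 0x1f, 0x18, 0xa2, 0x71, 0xf8, 0x8e]
t1 = [0x18, 0xc1, 0xa2, 0xeb, 0x71, 0x1f, 0xf8, 0x18]
t2 = [0xf8, 0xc1, 0x18, 0xa2, 0x18, 0xa2, 0xeb, 0x18]
t3 = [0xf8, 0xeb, 0x1f, 0xa2, 0x18, 0x71, 0xeb, 0x8e]

RES = [0xf8, 0xeb, 0x1f, 0xa2, 0x18, 0x71, 0xeb, 0x8e]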